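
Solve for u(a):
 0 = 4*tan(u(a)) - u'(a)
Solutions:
 u(a) = pi - asin(C1*exp(4*a))
 u(a) = asin(C1*exp(4*a))


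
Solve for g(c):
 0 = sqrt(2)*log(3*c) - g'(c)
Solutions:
 g(c) = C1 + sqrt(2)*c*log(c) - sqrt(2)*c + sqrt(2)*c*log(3)


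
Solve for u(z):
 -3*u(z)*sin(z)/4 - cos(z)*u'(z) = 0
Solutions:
 u(z) = C1*cos(z)^(3/4)


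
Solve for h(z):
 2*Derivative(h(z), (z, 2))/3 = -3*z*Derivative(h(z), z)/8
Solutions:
 h(z) = C1 + C2*erf(3*sqrt(2)*z/8)


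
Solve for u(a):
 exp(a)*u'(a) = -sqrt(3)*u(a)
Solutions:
 u(a) = C1*exp(sqrt(3)*exp(-a))


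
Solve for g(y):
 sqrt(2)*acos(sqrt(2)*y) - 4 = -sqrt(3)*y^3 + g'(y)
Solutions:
 g(y) = C1 + sqrt(3)*y^4/4 - 4*y + sqrt(2)*(y*acos(sqrt(2)*y) - sqrt(2)*sqrt(1 - 2*y^2)/2)


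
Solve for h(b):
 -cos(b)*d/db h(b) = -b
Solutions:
 h(b) = C1 + Integral(b/cos(b), b)


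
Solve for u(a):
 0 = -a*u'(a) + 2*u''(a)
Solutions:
 u(a) = C1 + C2*erfi(a/2)


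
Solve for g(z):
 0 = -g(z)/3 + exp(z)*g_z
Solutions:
 g(z) = C1*exp(-exp(-z)/3)


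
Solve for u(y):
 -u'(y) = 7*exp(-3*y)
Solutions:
 u(y) = C1 + 7*exp(-3*y)/3


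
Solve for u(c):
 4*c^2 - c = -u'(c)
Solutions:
 u(c) = C1 - 4*c^3/3 + c^2/2


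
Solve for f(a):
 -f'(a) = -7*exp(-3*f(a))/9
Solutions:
 f(a) = log(C1 + 7*a/3)/3
 f(a) = log((-1 - sqrt(3)*I)*(C1 + 7*a/3)^(1/3)/2)
 f(a) = log((-1 + sqrt(3)*I)*(C1 + 7*a/3)^(1/3)/2)


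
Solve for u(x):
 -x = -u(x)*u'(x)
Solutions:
 u(x) = -sqrt(C1 + x^2)
 u(x) = sqrt(C1 + x^2)


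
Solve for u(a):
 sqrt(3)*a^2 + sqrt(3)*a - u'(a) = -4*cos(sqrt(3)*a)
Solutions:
 u(a) = C1 + sqrt(3)*a^3/3 + sqrt(3)*a^2/2 + 4*sqrt(3)*sin(sqrt(3)*a)/3


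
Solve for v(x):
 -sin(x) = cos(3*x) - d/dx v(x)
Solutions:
 v(x) = C1 + sin(3*x)/3 - cos(x)


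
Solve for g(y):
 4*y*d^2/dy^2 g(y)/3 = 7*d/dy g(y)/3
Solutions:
 g(y) = C1 + C2*y^(11/4)


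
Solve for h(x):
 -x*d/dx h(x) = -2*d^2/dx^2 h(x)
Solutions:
 h(x) = C1 + C2*erfi(x/2)


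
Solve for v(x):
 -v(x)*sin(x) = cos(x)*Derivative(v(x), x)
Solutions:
 v(x) = C1*cos(x)


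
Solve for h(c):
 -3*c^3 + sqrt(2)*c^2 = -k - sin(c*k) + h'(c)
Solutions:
 h(c) = C1 - 3*c^4/4 + sqrt(2)*c^3/3 + c*k - cos(c*k)/k


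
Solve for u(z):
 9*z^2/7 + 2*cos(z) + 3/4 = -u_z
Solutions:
 u(z) = C1 - 3*z^3/7 - 3*z/4 - 2*sin(z)


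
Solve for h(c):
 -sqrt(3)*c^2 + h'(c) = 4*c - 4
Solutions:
 h(c) = C1 + sqrt(3)*c^3/3 + 2*c^2 - 4*c


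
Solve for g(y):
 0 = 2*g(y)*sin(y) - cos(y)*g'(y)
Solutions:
 g(y) = C1/cos(y)^2


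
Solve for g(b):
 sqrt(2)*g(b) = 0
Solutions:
 g(b) = 0


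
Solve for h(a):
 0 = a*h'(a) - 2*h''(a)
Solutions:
 h(a) = C1 + C2*erfi(a/2)


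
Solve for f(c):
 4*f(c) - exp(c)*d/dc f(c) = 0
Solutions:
 f(c) = C1*exp(-4*exp(-c))


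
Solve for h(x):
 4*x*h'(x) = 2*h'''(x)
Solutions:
 h(x) = C1 + Integral(C2*airyai(2^(1/3)*x) + C3*airybi(2^(1/3)*x), x)


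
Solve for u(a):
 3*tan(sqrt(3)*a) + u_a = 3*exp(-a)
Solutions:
 u(a) = C1 - sqrt(3)*log(tan(sqrt(3)*a)^2 + 1)/2 - 3*exp(-a)


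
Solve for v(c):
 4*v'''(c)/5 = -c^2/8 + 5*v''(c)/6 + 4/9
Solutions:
 v(c) = C1 + C2*c + C3*exp(25*c/24) + c^4/80 + 6*c^3/125 - 1204*c^2/9375


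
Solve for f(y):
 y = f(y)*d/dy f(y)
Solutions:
 f(y) = -sqrt(C1 + y^2)
 f(y) = sqrt(C1 + y^2)


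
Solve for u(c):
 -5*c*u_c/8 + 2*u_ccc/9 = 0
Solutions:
 u(c) = C1 + Integral(C2*airyai(2^(2/3)*45^(1/3)*c/4) + C3*airybi(2^(2/3)*45^(1/3)*c/4), c)


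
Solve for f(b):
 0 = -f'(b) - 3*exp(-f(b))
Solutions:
 f(b) = log(C1 - 3*b)


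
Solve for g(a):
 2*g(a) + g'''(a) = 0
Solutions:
 g(a) = C3*exp(-2^(1/3)*a) + (C1*sin(2^(1/3)*sqrt(3)*a/2) + C2*cos(2^(1/3)*sqrt(3)*a/2))*exp(2^(1/3)*a/2)


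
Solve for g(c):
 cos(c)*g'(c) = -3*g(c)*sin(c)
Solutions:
 g(c) = C1*cos(c)^3


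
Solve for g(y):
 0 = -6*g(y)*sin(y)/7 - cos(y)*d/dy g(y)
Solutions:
 g(y) = C1*cos(y)^(6/7)


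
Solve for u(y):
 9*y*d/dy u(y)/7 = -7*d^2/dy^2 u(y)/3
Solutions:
 u(y) = C1 + C2*erf(3*sqrt(6)*y/14)


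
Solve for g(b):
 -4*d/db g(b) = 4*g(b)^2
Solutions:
 g(b) = 1/(C1 + b)


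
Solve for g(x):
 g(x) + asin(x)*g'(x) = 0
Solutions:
 g(x) = C1*exp(-Integral(1/asin(x), x))


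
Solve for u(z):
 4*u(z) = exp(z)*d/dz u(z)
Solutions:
 u(z) = C1*exp(-4*exp(-z))


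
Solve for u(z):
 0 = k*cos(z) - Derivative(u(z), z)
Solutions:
 u(z) = C1 + k*sin(z)


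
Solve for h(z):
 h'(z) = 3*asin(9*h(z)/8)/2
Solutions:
 Integral(1/asin(9*_y/8), (_y, h(z))) = C1 + 3*z/2


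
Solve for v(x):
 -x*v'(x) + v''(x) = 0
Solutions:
 v(x) = C1 + C2*erfi(sqrt(2)*x/2)


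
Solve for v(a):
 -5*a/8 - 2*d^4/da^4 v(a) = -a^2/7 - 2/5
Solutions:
 v(a) = C1 + C2*a + C3*a^2 + C4*a^3 + a^6/5040 - a^5/384 + a^4/120


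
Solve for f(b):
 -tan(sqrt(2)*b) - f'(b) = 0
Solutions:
 f(b) = C1 + sqrt(2)*log(cos(sqrt(2)*b))/2


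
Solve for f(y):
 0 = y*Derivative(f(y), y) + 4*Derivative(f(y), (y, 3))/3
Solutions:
 f(y) = C1 + Integral(C2*airyai(-6^(1/3)*y/2) + C3*airybi(-6^(1/3)*y/2), y)


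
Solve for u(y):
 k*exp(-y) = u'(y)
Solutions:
 u(y) = C1 - k*exp(-y)


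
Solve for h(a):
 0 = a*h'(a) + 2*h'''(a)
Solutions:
 h(a) = C1 + Integral(C2*airyai(-2^(2/3)*a/2) + C3*airybi(-2^(2/3)*a/2), a)


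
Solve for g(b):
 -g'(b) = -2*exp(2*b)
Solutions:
 g(b) = C1 + exp(2*b)


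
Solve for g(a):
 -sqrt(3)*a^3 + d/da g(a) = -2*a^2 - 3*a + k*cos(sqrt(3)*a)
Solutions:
 g(a) = C1 + sqrt(3)*a^4/4 - 2*a^3/3 - 3*a^2/2 + sqrt(3)*k*sin(sqrt(3)*a)/3


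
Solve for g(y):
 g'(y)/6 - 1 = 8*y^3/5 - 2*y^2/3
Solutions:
 g(y) = C1 + 12*y^4/5 - 4*y^3/3 + 6*y


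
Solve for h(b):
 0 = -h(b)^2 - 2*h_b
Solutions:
 h(b) = 2/(C1 + b)


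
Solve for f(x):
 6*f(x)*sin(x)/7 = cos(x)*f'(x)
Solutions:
 f(x) = C1/cos(x)^(6/7)


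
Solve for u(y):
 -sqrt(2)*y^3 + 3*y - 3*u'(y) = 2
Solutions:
 u(y) = C1 - sqrt(2)*y^4/12 + y^2/2 - 2*y/3


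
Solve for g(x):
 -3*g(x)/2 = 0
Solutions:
 g(x) = 0


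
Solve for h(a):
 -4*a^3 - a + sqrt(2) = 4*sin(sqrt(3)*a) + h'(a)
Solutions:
 h(a) = C1 - a^4 - a^2/2 + sqrt(2)*a + 4*sqrt(3)*cos(sqrt(3)*a)/3


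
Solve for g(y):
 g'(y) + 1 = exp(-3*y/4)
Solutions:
 g(y) = C1 - y - 4*exp(-3*y/4)/3


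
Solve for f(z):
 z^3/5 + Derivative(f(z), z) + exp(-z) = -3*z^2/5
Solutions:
 f(z) = C1 - z^4/20 - z^3/5 + exp(-z)


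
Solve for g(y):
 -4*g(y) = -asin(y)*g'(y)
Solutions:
 g(y) = C1*exp(4*Integral(1/asin(y), y))


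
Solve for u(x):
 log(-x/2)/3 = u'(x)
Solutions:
 u(x) = C1 + x*log(-x)/3 + x*(-1 - log(2))/3


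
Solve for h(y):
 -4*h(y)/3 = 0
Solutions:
 h(y) = 0


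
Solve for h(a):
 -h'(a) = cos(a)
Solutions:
 h(a) = C1 - sin(a)


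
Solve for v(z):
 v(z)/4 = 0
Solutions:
 v(z) = 0


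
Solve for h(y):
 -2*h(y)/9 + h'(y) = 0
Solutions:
 h(y) = C1*exp(2*y/9)


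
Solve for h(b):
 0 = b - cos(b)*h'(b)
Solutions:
 h(b) = C1 + Integral(b/cos(b), b)


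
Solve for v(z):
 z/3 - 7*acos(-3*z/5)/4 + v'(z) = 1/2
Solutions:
 v(z) = C1 - z^2/6 + 7*z*acos(-3*z/5)/4 + z/2 + 7*sqrt(25 - 9*z^2)/12


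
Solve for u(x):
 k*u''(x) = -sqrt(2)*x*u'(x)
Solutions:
 u(x) = C1 + C2*sqrt(k)*erf(2^(3/4)*x*sqrt(1/k)/2)


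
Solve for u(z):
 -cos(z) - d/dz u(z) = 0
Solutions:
 u(z) = C1 - sin(z)


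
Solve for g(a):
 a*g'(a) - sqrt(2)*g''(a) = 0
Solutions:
 g(a) = C1 + C2*erfi(2^(1/4)*a/2)


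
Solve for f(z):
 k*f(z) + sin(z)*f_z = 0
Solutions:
 f(z) = C1*exp(k*(-log(cos(z) - 1) + log(cos(z) + 1))/2)


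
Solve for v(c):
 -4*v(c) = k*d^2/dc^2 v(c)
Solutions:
 v(c) = C1*exp(-2*c*sqrt(-1/k)) + C2*exp(2*c*sqrt(-1/k))


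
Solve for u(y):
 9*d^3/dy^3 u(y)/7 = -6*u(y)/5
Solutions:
 u(y) = C3*exp(-14^(1/3)*15^(2/3)*y/15) + (C1*sin(14^(1/3)*3^(1/6)*5^(2/3)*y/10) + C2*cos(14^(1/3)*3^(1/6)*5^(2/3)*y/10))*exp(14^(1/3)*15^(2/3)*y/30)


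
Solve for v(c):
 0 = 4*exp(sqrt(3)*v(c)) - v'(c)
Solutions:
 v(c) = sqrt(3)*(2*log(-1/(C1 + 4*c)) - log(3))/6


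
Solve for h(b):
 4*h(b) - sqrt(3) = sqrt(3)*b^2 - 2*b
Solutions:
 h(b) = sqrt(3)*b^2/4 - b/2 + sqrt(3)/4


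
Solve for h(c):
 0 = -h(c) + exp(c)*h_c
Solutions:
 h(c) = C1*exp(-exp(-c))


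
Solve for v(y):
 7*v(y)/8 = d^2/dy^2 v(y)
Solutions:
 v(y) = C1*exp(-sqrt(14)*y/4) + C2*exp(sqrt(14)*y/4)


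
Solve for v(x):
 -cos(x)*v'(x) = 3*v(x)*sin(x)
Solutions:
 v(x) = C1*cos(x)^3


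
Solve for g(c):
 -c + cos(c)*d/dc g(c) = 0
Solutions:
 g(c) = C1 + Integral(c/cos(c), c)


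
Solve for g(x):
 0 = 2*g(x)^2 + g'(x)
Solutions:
 g(x) = 1/(C1 + 2*x)


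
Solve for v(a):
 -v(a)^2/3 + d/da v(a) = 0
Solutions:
 v(a) = -3/(C1 + a)


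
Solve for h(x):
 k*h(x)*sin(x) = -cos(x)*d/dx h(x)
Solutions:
 h(x) = C1*exp(k*log(cos(x)))


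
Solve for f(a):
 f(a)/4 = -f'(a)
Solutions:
 f(a) = C1*exp(-a/4)


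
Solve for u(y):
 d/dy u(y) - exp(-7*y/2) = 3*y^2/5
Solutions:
 u(y) = C1 + y^3/5 - 2*exp(-7*y/2)/7


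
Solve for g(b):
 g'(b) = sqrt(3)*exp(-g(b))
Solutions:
 g(b) = log(C1 + sqrt(3)*b)


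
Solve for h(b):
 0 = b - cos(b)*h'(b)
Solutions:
 h(b) = C1 + Integral(b/cos(b), b)


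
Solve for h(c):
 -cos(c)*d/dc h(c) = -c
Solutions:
 h(c) = C1 + Integral(c/cos(c), c)


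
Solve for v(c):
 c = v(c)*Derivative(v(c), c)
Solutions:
 v(c) = -sqrt(C1 + c^2)
 v(c) = sqrt(C1 + c^2)


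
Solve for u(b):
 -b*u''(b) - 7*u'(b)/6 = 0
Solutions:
 u(b) = C1 + C2/b^(1/6)


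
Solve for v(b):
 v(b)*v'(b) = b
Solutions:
 v(b) = -sqrt(C1 + b^2)
 v(b) = sqrt(C1 + b^2)


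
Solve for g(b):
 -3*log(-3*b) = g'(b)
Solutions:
 g(b) = C1 - 3*b*log(-b) + 3*b*(1 - log(3))


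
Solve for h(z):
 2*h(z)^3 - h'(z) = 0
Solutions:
 h(z) = -sqrt(2)*sqrt(-1/(C1 + 2*z))/2
 h(z) = sqrt(2)*sqrt(-1/(C1 + 2*z))/2


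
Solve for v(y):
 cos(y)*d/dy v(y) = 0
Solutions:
 v(y) = C1


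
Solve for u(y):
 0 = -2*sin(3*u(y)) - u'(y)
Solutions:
 u(y) = -acos((-C1 - exp(12*y))/(C1 - exp(12*y)))/3 + 2*pi/3
 u(y) = acos((-C1 - exp(12*y))/(C1 - exp(12*y)))/3


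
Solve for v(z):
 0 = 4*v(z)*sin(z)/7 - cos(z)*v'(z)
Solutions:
 v(z) = C1/cos(z)^(4/7)


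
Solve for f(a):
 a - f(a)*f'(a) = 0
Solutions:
 f(a) = -sqrt(C1 + a^2)
 f(a) = sqrt(C1 + a^2)


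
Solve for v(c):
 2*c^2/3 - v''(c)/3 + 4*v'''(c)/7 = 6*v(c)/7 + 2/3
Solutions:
 v(c) = C1*exp(c*(-(108*sqrt(107034) + 35335)^(1/3) - 49/(108*sqrt(107034) + 35335)^(1/3) + 14)/72)*sin(sqrt(3)*c*(-(108*sqrt(107034) + 35335)^(1/3) + 49/(108*sqrt(107034) + 35335)^(1/3))/72) + C2*exp(c*(-(108*sqrt(107034) + 35335)^(1/3) - 49/(108*sqrt(107034) + 35335)^(1/3) + 14)/72)*cos(sqrt(3)*c*(-(108*sqrt(107034) + 35335)^(1/3) + 49/(108*sqrt(107034) + 35335)^(1/3))/72) + C3*exp(c*(49/(108*sqrt(107034) + 35335)^(1/3) + 7 + (108*sqrt(107034) + 35335)^(1/3))/36) + 7*c^2/9 - 112/81


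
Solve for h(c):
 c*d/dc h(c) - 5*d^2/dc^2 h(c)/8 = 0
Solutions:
 h(c) = C1 + C2*erfi(2*sqrt(5)*c/5)


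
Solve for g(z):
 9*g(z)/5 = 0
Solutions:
 g(z) = 0


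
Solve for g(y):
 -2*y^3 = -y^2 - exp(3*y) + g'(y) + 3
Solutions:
 g(y) = C1 - y^4/2 + y^3/3 - 3*y + exp(3*y)/3


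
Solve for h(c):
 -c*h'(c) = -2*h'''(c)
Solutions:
 h(c) = C1 + Integral(C2*airyai(2^(2/3)*c/2) + C3*airybi(2^(2/3)*c/2), c)


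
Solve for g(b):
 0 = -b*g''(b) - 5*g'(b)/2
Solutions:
 g(b) = C1 + C2/b^(3/2)


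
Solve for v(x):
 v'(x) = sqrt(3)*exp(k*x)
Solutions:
 v(x) = C1 + sqrt(3)*exp(k*x)/k


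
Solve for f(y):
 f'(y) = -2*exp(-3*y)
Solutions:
 f(y) = C1 + 2*exp(-3*y)/3


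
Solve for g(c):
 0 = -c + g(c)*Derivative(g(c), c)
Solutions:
 g(c) = -sqrt(C1 + c^2)
 g(c) = sqrt(C1 + c^2)


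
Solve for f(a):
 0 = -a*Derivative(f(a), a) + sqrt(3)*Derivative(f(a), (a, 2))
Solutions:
 f(a) = C1 + C2*erfi(sqrt(2)*3^(3/4)*a/6)


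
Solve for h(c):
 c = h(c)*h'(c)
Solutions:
 h(c) = -sqrt(C1 + c^2)
 h(c) = sqrt(C1 + c^2)


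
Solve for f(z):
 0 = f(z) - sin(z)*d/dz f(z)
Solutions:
 f(z) = C1*sqrt(cos(z) - 1)/sqrt(cos(z) + 1)


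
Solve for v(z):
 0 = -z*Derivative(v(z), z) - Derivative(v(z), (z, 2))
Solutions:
 v(z) = C1 + C2*erf(sqrt(2)*z/2)


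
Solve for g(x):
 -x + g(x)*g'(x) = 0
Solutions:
 g(x) = -sqrt(C1 + x^2)
 g(x) = sqrt(C1 + x^2)


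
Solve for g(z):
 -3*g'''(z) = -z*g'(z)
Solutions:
 g(z) = C1 + Integral(C2*airyai(3^(2/3)*z/3) + C3*airybi(3^(2/3)*z/3), z)


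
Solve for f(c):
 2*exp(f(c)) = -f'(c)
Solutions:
 f(c) = log(1/(C1 + 2*c))


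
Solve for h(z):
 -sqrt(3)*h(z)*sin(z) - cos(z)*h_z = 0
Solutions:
 h(z) = C1*cos(z)^(sqrt(3))


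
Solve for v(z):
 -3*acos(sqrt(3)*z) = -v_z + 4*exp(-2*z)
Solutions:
 v(z) = C1 + 3*z*acos(sqrt(3)*z) - sqrt(3)*sqrt(1 - 3*z^2) - 2*exp(-2*z)


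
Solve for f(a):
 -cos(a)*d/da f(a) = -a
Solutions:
 f(a) = C1 + Integral(a/cos(a), a)


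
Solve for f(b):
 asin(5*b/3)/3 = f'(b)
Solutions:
 f(b) = C1 + b*asin(5*b/3)/3 + sqrt(9 - 25*b^2)/15


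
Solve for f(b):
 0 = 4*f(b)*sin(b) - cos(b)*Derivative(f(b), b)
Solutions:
 f(b) = C1/cos(b)^4


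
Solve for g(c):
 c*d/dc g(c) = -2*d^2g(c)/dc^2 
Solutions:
 g(c) = C1 + C2*erf(c/2)


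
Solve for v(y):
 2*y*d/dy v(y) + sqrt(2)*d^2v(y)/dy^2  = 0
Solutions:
 v(y) = C1 + C2*erf(2^(3/4)*y/2)


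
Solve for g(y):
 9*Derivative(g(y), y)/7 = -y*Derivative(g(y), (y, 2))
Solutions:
 g(y) = C1 + C2/y^(2/7)


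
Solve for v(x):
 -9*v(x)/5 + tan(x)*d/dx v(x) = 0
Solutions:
 v(x) = C1*sin(x)^(9/5)


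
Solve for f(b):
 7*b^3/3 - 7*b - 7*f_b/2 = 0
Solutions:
 f(b) = C1 + b^4/6 - b^2


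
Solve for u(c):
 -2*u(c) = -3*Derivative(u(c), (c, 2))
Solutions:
 u(c) = C1*exp(-sqrt(6)*c/3) + C2*exp(sqrt(6)*c/3)


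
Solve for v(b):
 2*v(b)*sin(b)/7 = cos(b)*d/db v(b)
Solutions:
 v(b) = C1/cos(b)^(2/7)


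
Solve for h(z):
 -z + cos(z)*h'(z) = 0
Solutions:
 h(z) = C1 + Integral(z/cos(z), z)


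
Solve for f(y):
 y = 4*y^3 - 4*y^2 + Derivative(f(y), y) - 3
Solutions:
 f(y) = C1 - y^4 + 4*y^3/3 + y^2/2 + 3*y


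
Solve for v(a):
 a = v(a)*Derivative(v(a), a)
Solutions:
 v(a) = -sqrt(C1 + a^2)
 v(a) = sqrt(C1 + a^2)


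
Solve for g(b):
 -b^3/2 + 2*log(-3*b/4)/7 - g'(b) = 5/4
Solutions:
 g(b) = C1 - b^4/8 + 2*b*log(-b)/7 + b*(-43 - 16*log(2) + 8*log(3))/28


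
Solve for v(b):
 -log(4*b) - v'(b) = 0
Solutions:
 v(b) = C1 - b*log(b) - b*log(4) + b


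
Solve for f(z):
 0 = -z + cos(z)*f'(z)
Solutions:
 f(z) = C1 + Integral(z/cos(z), z)


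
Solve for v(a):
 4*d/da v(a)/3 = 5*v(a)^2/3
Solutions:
 v(a) = -4/(C1 + 5*a)


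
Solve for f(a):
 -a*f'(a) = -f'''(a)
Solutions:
 f(a) = C1 + Integral(C2*airyai(a) + C3*airybi(a), a)


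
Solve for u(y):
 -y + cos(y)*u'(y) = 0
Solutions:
 u(y) = C1 + Integral(y/cos(y), y)


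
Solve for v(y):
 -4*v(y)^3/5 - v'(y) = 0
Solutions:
 v(y) = -sqrt(10)*sqrt(-1/(C1 - 4*y))/2
 v(y) = sqrt(10)*sqrt(-1/(C1 - 4*y))/2


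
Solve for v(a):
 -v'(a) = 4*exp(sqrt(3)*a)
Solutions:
 v(a) = C1 - 4*sqrt(3)*exp(sqrt(3)*a)/3


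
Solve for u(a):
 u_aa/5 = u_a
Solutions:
 u(a) = C1 + C2*exp(5*a)


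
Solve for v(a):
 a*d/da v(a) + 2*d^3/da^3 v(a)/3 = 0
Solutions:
 v(a) = C1 + Integral(C2*airyai(-2^(2/3)*3^(1/3)*a/2) + C3*airybi(-2^(2/3)*3^(1/3)*a/2), a)


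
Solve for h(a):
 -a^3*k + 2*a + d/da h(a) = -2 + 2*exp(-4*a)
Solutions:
 h(a) = C1 + a^4*k/4 - a^2 - 2*a - exp(-4*a)/2


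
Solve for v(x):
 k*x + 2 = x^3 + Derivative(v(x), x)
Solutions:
 v(x) = C1 + k*x^2/2 - x^4/4 + 2*x


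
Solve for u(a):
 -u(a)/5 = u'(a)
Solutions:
 u(a) = C1*exp(-a/5)


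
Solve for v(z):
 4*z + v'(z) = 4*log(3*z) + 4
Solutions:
 v(z) = C1 - 2*z^2 + 4*z*log(z) + z*log(81)


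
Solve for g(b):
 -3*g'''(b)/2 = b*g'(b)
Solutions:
 g(b) = C1 + Integral(C2*airyai(-2^(1/3)*3^(2/3)*b/3) + C3*airybi(-2^(1/3)*3^(2/3)*b/3), b)


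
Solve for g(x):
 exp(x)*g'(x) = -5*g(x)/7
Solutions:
 g(x) = C1*exp(5*exp(-x)/7)


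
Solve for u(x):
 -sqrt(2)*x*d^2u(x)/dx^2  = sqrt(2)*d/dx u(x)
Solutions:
 u(x) = C1 + C2*log(x)


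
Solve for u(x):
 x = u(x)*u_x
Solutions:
 u(x) = -sqrt(C1 + x^2)
 u(x) = sqrt(C1 + x^2)


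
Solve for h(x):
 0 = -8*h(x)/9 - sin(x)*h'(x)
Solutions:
 h(x) = C1*(cos(x) + 1)^(4/9)/(cos(x) - 1)^(4/9)


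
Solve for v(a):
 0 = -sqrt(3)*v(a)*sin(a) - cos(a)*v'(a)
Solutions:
 v(a) = C1*cos(a)^(sqrt(3))


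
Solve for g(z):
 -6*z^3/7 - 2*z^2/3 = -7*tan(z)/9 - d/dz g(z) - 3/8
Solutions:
 g(z) = C1 + 3*z^4/14 + 2*z^3/9 - 3*z/8 + 7*log(cos(z))/9


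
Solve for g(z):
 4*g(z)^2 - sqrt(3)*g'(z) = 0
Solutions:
 g(z) = -3/(C1 + 4*sqrt(3)*z)


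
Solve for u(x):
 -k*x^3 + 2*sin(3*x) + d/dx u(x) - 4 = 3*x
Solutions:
 u(x) = C1 + k*x^4/4 + 3*x^2/2 + 4*x + 2*cos(3*x)/3


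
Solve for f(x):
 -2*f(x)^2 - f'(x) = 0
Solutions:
 f(x) = 1/(C1 + 2*x)


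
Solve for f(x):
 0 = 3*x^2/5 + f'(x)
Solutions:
 f(x) = C1 - x^3/5


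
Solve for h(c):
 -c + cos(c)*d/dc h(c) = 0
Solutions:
 h(c) = C1 + Integral(c/cos(c), c)


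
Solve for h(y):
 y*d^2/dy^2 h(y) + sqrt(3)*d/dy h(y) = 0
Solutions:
 h(y) = C1 + C2*y^(1 - sqrt(3))


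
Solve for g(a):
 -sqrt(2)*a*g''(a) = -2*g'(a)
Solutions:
 g(a) = C1 + C2*a^(1 + sqrt(2))


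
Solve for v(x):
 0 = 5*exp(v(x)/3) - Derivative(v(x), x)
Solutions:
 v(x) = 3*log(-1/(C1 + 5*x)) + 3*log(3)


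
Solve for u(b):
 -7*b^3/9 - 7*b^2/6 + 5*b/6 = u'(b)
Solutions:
 u(b) = C1 - 7*b^4/36 - 7*b^3/18 + 5*b^2/12


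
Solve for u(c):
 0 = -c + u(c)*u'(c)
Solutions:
 u(c) = -sqrt(C1 + c^2)
 u(c) = sqrt(C1 + c^2)


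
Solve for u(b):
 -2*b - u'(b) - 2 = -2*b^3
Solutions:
 u(b) = C1 + b^4/2 - b^2 - 2*b


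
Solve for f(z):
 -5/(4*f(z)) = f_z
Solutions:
 f(z) = -sqrt(C1 - 10*z)/2
 f(z) = sqrt(C1 - 10*z)/2


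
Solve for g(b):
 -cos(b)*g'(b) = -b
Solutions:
 g(b) = C1 + Integral(b/cos(b), b)


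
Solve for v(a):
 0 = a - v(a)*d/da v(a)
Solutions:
 v(a) = -sqrt(C1 + a^2)
 v(a) = sqrt(C1 + a^2)


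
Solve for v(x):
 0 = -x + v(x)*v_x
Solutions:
 v(x) = -sqrt(C1 + x^2)
 v(x) = sqrt(C1 + x^2)


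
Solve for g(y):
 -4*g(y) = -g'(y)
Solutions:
 g(y) = C1*exp(4*y)


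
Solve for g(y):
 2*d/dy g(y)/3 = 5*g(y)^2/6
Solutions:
 g(y) = -4/(C1 + 5*y)


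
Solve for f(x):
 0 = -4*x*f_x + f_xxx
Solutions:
 f(x) = C1 + Integral(C2*airyai(2^(2/3)*x) + C3*airybi(2^(2/3)*x), x)


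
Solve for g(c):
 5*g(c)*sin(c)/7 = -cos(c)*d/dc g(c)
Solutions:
 g(c) = C1*cos(c)^(5/7)


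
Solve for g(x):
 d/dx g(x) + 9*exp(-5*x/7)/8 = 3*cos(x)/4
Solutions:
 g(x) = C1 + 3*sin(x)/4 + 63*exp(-5*x/7)/40


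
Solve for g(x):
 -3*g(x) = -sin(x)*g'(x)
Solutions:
 g(x) = C1*(cos(x) - 1)^(3/2)/(cos(x) + 1)^(3/2)


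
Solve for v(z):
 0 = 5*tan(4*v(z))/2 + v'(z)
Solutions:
 v(z) = -asin(C1*exp(-10*z))/4 + pi/4
 v(z) = asin(C1*exp(-10*z))/4


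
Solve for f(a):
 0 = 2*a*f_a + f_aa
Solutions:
 f(a) = C1 + C2*erf(a)


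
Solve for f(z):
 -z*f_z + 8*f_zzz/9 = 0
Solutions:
 f(z) = C1 + Integral(C2*airyai(3^(2/3)*z/2) + C3*airybi(3^(2/3)*z/2), z)


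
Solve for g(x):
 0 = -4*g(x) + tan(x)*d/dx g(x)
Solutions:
 g(x) = C1*sin(x)^4


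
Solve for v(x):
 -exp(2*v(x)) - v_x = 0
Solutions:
 v(x) = log(-sqrt(-1/(C1 - x))) - log(2)/2
 v(x) = log(-1/(C1 - x))/2 - log(2)/2


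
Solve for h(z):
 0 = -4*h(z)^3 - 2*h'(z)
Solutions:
 h(z) = -sqrt(2)*sqrt(-1/(C1 - 2*z))/2
 h(z) = sqrt(2)*sqrt(-1/(C1 - 2*z))/2


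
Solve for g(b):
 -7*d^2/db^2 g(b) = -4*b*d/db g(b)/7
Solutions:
 g(b) = C1 + C2*erfi(sqrt(2)*b/7)


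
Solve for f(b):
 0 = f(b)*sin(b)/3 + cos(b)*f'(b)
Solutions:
 f(b) = C1*cos(b)^(1/3)


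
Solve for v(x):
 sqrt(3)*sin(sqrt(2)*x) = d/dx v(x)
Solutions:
 v(x) = C1 - sqrt(6)*cos(sqrt(2)*x)/2


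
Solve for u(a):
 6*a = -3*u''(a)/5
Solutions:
 u(a) = C1 + C2*a - 5*a^3/3


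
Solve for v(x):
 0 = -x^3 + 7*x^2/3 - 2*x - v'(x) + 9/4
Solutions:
 v(x) = C1 - x^4/4 + 7*x^3/9 - x^2 + 9*x/4


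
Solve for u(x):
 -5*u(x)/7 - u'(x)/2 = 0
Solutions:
 u(x) = C1*exp(-10*x/7)


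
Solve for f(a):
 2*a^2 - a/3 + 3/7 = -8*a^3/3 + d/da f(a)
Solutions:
 f(a) = C1 + 2*a^4/3 + 2*a^3/3 - a^2/6 + 3*a/7


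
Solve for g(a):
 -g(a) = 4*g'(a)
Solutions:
 g(a) = C1*exp(-a/4)


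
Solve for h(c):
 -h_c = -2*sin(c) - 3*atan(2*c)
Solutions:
 h(c) = C1 + 3*c*atan(2*c) - 3*log(4*c^2 + 1)/4 - 2*cos(c)


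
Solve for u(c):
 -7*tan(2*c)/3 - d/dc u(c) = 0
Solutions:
 u(c) = C1 + 7*log(cos(2*c))/6


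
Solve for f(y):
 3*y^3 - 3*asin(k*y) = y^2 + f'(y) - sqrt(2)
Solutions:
 f(y) = C1 + 3*y^4/4 - y^3/3 + sqrt(2)*y - 3*Piecewise((y*asin(k*y) + sqrt(-k^2*y^2 + 1)/k, Ne(k, 0)), (0, True))


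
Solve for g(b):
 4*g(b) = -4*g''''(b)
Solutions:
 g(b) = (C1*sin(sqrt(2)*b/2) + C2*cos(sqrt(2)*b/2))*exp(-sqrt(2)*b/2) + (C3*sin(sqrt(2)*b/2) + C4*cos(sqrt(2)*b/2))*exp(sqrt(2)*b/2)


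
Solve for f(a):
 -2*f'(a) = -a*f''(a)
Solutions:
 f(a) = C1 + C2*a^3


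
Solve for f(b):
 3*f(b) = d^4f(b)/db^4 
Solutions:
 f(b) = C1*exp(-3^(1/4)*b) + C2*exp(3^(1/4)*b) + C3*sin(3^(1/4)*b) + C4*cos(3^(1/4)*b)


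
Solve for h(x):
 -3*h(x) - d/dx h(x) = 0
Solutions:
 h(x) = C1*exp(-3*x)


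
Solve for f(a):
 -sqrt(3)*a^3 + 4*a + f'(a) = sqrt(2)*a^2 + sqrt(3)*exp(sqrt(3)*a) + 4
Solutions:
 f(a) = C1 + sqrt(3)*a^4/4 + sqrt(2)*a^3/3 - 2*a^2 + 4*a + exp(sqrt(3)*a)


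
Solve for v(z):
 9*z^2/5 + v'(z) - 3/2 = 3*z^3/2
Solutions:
 v(z) = C1 + 3*z^4/8 - 3*z^3/5 + 3*z/2


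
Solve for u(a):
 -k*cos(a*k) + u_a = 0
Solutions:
 u(a) = C1 + sin(a*k)


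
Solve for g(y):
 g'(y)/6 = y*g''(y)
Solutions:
 g(y) = C1 + C2*y^(7/6)


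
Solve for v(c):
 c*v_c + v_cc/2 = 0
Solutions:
 v(c) = C1 + C2*erf(c)


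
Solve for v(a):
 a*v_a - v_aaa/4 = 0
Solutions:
 v(a) = C1 + Integral(C2*airyai(2^(2/3)*a) + C3*airybi(2^(2/3)*a), a)


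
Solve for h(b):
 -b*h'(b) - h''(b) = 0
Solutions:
 h(b) = C1 + C2*erf(sqrt(2)*b/2)


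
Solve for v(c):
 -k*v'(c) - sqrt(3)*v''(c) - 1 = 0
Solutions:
 v(c) = C1 + C2*exp(-sqrt(3)*c*k/3) - c/k


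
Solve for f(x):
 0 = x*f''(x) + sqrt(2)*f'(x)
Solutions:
 f(x) = C1 + C2*x^(1 - sqrt(2))


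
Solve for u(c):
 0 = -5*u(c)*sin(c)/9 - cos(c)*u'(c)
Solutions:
 u(c) = C1*cos(c)^(5/9)


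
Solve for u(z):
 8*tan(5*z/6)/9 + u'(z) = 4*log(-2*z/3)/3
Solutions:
 u(z) = C1 + 4*z*log(-z)/3 - 4*z*log(3)/3 - 4*z/3 + 4*z*log(2)/3 + 16*log(cos(5*z/6))/15


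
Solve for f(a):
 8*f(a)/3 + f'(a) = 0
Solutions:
 f(a) = C1*exp(-8*a/3)


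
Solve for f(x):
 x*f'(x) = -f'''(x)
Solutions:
 f(x) = C1 + Integral(C2*airyai(-x) + C3*airybi(-x), x)


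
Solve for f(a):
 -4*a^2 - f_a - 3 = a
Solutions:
 f(a) = C1 - 4*a^3/3 - a^2/2 - 3*a


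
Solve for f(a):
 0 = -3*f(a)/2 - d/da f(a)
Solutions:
 f(a) = C1*exp(-3*a/2)


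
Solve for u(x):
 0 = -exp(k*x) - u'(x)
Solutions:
 u(x) = C1 - exp(k*x)/k


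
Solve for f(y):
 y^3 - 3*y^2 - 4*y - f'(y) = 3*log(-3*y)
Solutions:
 f(y) = C1 + y^4/4 - y^3 - 2*y^2 - 3*y*log(-y) + 3*y*(1 - log(3))


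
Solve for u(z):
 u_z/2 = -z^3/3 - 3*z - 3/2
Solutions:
 u(z) = C1 - z^4/6 - 3*z^2 - 3*z


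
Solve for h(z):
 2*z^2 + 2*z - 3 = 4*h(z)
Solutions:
 h(z) = z^2/2 + z/2 - 3/4


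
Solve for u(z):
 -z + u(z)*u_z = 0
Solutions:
 u(z) = -sqrt(C1 + z^2)
 u(z) = sqrt(C1 + z^2)


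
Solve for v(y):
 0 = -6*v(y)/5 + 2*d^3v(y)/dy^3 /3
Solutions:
 v(y) = C3*exp(15^(2/3)*y/5) + (C1*sin(3*3^(1/6)*5^(2/3)*y/10) + C2*cos(3*3^(1/6)*5^(2/3)*y/10))*exp(-15^(2/3)*y/10)


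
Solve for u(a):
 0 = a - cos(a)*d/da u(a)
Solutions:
 u(a) = C1 + Integral(a/cos(a), a)


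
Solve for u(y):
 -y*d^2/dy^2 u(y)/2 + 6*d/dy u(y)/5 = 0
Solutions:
 u(y) = C1 + C2*y^(17/5)


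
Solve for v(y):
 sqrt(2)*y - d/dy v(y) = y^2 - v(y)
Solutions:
 v(y) = C1*exp(y) + y^2 - sqrt(2)*y + 2*y - sqrt(2) + 2


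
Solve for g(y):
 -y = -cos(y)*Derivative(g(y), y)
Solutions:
 g(y) = C1 + Integral(y/cos(y), y)


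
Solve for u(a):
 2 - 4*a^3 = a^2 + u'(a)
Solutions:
 u(a) = C1 - a^4 - a^3/3 + 2*a


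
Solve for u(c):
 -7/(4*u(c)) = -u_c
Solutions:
 u(c) = -sqrt(C1 + 14*c)/2
 u(c) = sqrt(C1 + 14*c)/2


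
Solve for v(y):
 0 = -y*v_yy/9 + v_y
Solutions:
 v(y) = C1 + C2*y^10


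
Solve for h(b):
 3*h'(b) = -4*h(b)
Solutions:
 h(b) = C1*exp(-4*b/3)


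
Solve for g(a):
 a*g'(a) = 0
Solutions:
 g(a) = C1


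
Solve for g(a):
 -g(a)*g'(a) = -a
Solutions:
 g(a) = -sqrt(C1 + a^2)
 g(a) = sqrt(C1 + a^2)


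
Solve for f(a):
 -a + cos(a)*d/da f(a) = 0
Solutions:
 f(a) = C1 + Integral(a/cos(a), a)


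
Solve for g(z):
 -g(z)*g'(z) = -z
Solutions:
 g(z) = -sqrt(C1 + z^2)
 g(z) = sqrt(C1 + z^2)


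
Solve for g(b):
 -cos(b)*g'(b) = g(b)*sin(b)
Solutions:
 g(b) = C1*cos(b)


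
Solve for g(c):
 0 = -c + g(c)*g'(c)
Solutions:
 g(c) = -sqrt(C1 + c^2)
 g(c) = sqrt(C1 + c^2)


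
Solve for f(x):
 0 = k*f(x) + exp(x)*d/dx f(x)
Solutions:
 f(x) = C1*exp(k*exp(-x))


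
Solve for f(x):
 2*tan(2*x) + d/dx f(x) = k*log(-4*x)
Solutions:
 f(x) = C1 + k*x*(log(-x) - 1) + 2*k*x*log(2) + log(cos(2*x))


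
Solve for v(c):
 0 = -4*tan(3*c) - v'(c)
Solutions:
 v(c) = C1 + 4*log(cos(3*c))/3


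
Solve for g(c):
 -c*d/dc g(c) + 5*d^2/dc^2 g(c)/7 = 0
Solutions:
 g(c) = C1 + C2*erfi(sqrt(70)*c/10)


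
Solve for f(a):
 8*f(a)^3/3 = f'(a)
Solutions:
 f(a) = -sqrt(6)*sqrt(-1/(C1 + 8*a))/2
 f(a) = sqrt(6)*sqrt(-1/(C1 + 8*a))/2


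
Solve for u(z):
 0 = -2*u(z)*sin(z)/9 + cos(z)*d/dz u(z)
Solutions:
 u(z) = C1/cos(z)^(2/9)


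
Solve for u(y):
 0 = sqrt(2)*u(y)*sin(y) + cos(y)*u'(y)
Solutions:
 u(y) = C1*cos(y)^(sqrt(2))


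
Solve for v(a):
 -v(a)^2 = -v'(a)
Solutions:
 v(a) = -1/(C1 + a)


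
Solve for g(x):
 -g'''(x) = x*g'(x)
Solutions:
 g(x) = C1 + Integral(C2*airyai(-x) + C3*airybi(-x), x)


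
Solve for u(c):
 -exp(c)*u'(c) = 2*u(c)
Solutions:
 u(c) = C1*exp(2*exp(-c))


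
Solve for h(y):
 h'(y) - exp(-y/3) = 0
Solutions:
 h(y) = C1 - 3*exp(-y/3)


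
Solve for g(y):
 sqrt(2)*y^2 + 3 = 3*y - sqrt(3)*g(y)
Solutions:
 g(y) = -sqrt(6)*y^2/3 + sqrt(3)*y - sqrt(3)


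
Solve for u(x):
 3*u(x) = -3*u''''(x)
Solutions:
 u(x) = (C1*sin(sqrt(2)*x/2) + C2*cos(sqrt(2)*x/2))*exp(-sqrt(2)*x/2) + (C3*sin(sqrt(2)*x/2) + C4*cos(sqrt(2)*x/2))*exp(sqrt(2)*x/2)


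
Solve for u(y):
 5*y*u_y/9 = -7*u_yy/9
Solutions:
 u(y) = C1 + C2*erf(sqrt(70)*y/14)


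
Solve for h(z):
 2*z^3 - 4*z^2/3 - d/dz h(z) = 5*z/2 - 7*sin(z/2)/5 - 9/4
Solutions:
 h(z) = C1 + z^4/2 - 4*z^3/9 - 5*z^2/4 + 9*z/4 - 14*cos(z/2)/5


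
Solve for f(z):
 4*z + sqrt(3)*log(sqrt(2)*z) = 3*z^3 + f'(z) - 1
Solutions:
 f(z) = C1 - 3*z^4/4 + 2*z^2 + sqrt(3)*z*log(z) - sqrt(3)*z + sqrt(3)*z*log(2)/2 + z


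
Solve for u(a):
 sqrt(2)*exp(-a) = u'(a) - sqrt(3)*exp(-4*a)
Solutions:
 u(a) = C1 - sqrt(2)*exp(-a) - sqrt(3)*exp(-4*a)/4


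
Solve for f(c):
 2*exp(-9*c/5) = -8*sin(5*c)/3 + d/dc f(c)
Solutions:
 f(c) = C1 - 8*cos(5*c)/15 - 10*exp(-9*c/5)/9


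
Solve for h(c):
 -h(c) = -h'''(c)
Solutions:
 h(c) = C3*exp(c) + (C1*sin(sqrt(3)*c/2) + C2*cos(sqrt(3)*c/2))*exp(-c/2)


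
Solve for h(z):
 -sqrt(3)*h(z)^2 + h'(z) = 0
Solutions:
 h(z) = -1/(C1 + sqrt(3)*z)


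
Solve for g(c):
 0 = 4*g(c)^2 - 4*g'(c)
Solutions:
 g(c) = -1/(C1 + c)


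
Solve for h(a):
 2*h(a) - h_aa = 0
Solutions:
 h(a) = C1*exp(-sqrt(2)*a) + C2*exp(sqrt(2)*a)


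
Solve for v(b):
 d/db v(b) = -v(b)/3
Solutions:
 v(b) = C1*exp(-b/3)


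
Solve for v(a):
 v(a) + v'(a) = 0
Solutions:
 v(a) = C1*exp(-a)


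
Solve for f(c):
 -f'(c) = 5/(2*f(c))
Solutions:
 f(c) = -sqrt(C1 - 5*c)
 f(c) = sqrt(C1 - 5*c)


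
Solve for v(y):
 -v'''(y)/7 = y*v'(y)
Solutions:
 v(y) = C1 + Integral(C2*airyai(-7^(1/3)*y) + C3*airybi(-7^(1/3)*y), y)


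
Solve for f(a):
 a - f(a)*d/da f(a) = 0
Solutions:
 f(a) = -sqrt(C1 + a^2)
 f(a) = sqrt(C1 + a^2)


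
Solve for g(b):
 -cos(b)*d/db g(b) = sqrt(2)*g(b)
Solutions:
 g(b) = C1*(sin(b) - 1)^(sqrt(2)/2)/(sin(b) + 1)^(sqrt(2)/2)


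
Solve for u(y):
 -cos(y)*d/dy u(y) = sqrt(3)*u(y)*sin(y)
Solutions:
 u(y) = C1*cos(y)^(sqrt(3))


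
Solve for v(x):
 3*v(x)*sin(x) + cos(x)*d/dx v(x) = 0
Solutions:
 v(x) = C1*cos(x)^3


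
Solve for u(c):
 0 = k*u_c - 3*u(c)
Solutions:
 u(c) = C1*exp(3*c/k)


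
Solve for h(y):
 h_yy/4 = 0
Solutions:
 h(y) = C1 + C2*y


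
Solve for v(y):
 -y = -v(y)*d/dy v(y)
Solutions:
 v(y) = -sqrt(C1 + y^2)
 v(y) = sqrt(C1 + y^2)


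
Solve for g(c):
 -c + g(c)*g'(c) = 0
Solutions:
 g(c) = -sqrt(C1 + c^2)
 g(c) = sqrt(C1 + c^2)


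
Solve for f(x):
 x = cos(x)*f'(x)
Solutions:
 f(x) = C1 + Integral(x/cos(x), x)


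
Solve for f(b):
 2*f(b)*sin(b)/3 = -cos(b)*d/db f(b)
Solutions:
 f(b) = C1*cos(b)^(2/3)


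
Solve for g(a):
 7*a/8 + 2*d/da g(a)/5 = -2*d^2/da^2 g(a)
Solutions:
 g(a) = C1 + C2*exp(-a/5) - 35*a^2/32 + 175*a/16


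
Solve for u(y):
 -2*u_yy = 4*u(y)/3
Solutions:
 u(y) = C1*sin(sqrt(6)*y/3) + C2*cos(sqrt(6)*y/3)


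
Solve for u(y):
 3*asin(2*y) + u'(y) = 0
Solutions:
 u(y) = C1 - 3*y*asin(2*y) - 3*sqrt(1 - 4*y^2)/2


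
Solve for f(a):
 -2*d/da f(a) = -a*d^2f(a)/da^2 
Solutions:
 f(a) = C1 + C2*a^3


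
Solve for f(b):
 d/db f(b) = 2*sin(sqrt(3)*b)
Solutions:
 f(b) = C1 - 2*sqrt(3)*cos(sqrt(3)*b)/3


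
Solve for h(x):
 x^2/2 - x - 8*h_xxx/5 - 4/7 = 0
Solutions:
 h(x) = C1 + C2*x + C3*x^2 + x^5/192 - 5*x^4/192 - 5*x^3/84


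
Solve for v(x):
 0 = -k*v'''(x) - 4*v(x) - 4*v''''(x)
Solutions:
 v(x) = C1*exp(x*(-3*k - sqrt(3)*sqrt(3*k^2 + 16*6^(1/3)*(9*k^2 + sqrt(3)*sqrt(27*k^4 - 65536))^(1/3) + 512*6^(2/3)/(9*k^2 + sqrt(3)*sqrt(27*k^4 - 65536))^(1/3)) + sqrt(6)*sqrt(3*sqrt(3)*k^3/sqrt(3*k^2 + 16*6^(1/3)*(9*k^2 + sqrt(3)*sqrt(27*k^4 - 65536))^(1/3) + 512*6^(2/3)/(9*k^2 + sqrt(3)*sqrt(27*k^4 - 65536))^(1/3)) + 3*k^2 - 8*6^(1/3)*(9*k^2 + sqrt(3)*sqrt(27*k^4 - 65536))^(1/3) - 256*6^(2/3)/(9*k^2 + sqrt(3)*sqrt(27*k^4 - 65536))^(1/3)))/48) + C2*exp(x*(-3*k + sqrt(3)*sqrt(3*k^2 + 16*6^(1/3)*(9*k^2 + sqrt(3)*sqrt(27*k^4 - 65536))^(1/3) + 512*6^(2/3)/(9*k^2 + sqrt(3)*sqrt(27*k^4 - 65536))^(1/3)) - sqrt(6)*sqrt(-3*sqrt(3)*k^3/sqrt(3*k^2 + 16*6^(1/3)*(9*k^2 + sqrt(3)*sqrt(27*k^4 - 65536))^(1/3) + 512*6^(2/3)/(9*k^2 + sqrt(3)*sqrt(27*k^4 - 65536))^(1/3)) + 3*k^2 - 8*6^(1/3)*(9*k^2 + sqrt(3)*sqrt(27*k^4 - 65536))^(1/3) - 256*6^(2/3)/(9*k^2 + sqrt(3)*sqrt(27*k^4 - 65536))^(1/3)))/48) + C3*exp(x*(-3*k + sqrt(3)*sqrt(3*k^2 + 16*6^(1/3)*(9*k^2 + sqrt(3)*sqrt(27*k^4 - 65536))^(1/3) + 512*6^(2/3)/(9*k^2 + sqrt(3)*sqrt(27*k^4 - 65536))^(1/3)) + sqrt(6)*sqrt(-3*sqrt(3)*k^3/sqrt(3*k^2 + 16*6^(1/3)*(9*k^2 + sqrt(3)*sqrt(27*k^4 - 65536))^(1/3) + 512*6^(2/3)/(9*k^2 + sqrt(3)*sqrt(27*k^4 - 65536))^(1/3)) + 3*k^2 - 8*6^(1/3)*(9*k^2 + sqrt(3)*sqrt(27*k^4 - 65536))^(1/3) - 256*6^(2/3)/(9*k^2 + sqrt(3)*sqrt(27*k^4 - 65536))^(1/3)))/48) + C4*exp(-x*(3*k + sqrt(3)*sqrt(3*k^2 + 16*6^(1/3)*(9*k^2 + sqrt(3)*sqrt(27*k^4 - 65536))^(1/3) + 512*6^(2/3)/(9*k^2 + sqrt(3)*sqrt(27*k^4 - 65536))^(1/3)) + sqrt(6)*sqrt(3*sqrt(3)*k^3/sqrt(3*k^2 + 16*6^(1/3)*(9*k^2 + sqrt(3)*sqrt(27*k^4 - 65536))^(1/3) + 512*6^(2/3)/(9*k^2 + sqrt(3)*sqrt(27*k^4 - 65536))^(1/3)) + 3*k^2 - 8*6^(1/3)*(9*k^2 + sqrt(3)*sqrt(27*k^4 - 65536))^(1/3) - 256*6^(2/3)/(9*k^2 + sqrt(3)*sqrt(27*k^4 - 65536))^(1/3)))/48)


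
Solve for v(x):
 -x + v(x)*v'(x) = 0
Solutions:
 v(x) = -sqrt(C1 + x^2)
 v(x) = sqrt(C1 + x^2)


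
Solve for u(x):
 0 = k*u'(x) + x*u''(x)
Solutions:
 u(x) = C1 + x^(1 - re(k))*(C2*sin(log(x)*Abs(im(k))) + C3*cos(log(x)*im(k)))


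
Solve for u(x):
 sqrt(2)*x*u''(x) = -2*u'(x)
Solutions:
 u(x) = C1 + C2*x^(1 - sqrt(2))


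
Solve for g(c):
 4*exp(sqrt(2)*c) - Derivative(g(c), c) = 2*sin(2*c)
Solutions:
 g(c) = C1 + 2*sqrt(2)*exp(sqrt(2)*c) + cos(2*c)


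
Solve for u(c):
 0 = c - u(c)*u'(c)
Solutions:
 u(c) = -sqrt(C1 + c^2)
 u(c) = sqrt(C1 + c^2)


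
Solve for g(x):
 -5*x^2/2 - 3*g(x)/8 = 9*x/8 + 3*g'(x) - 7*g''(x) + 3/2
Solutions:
 g(x) = C1*exp(x*(6 - sqrt(78))/28) + C2*exp(x*(6 + sqrt(78))/28) - 20*x^2/3 + 311*x/3 - 9740/9


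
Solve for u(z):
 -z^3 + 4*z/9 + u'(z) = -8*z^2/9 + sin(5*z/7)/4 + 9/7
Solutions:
 u(z) = C1 + z^4/4 - 8*z^3/27 - 2*z^2/9 + 9*z/7 - 7*cos(5*z/7)/20


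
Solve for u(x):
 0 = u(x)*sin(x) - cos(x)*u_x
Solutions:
 u(x) = C1/cos(x)


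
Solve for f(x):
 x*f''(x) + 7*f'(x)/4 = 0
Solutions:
 f(x) = C1 + C2/x^(3/4)


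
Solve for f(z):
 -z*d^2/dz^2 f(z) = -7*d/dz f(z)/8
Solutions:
 f(z) = C1 + C2*z^(15/8)


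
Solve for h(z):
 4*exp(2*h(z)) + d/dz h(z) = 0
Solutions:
 h(z) = log(-sqrt(-1/(C1 - 4*z))) - log(2)/2
 h(z) = log(-1/(C1 - 4*z))/2 - log(2)/2


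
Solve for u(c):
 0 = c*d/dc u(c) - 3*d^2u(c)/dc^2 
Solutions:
 u(c) = C1 + C2*erfi(sqrt(6)*c/6)


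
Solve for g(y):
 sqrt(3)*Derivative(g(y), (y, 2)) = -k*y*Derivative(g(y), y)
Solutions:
 g(y) = Piecewise((-sqrt(2)*3^(1/4)*sqrt(pi)*C1*erf(sqrt(2)*3^(3/4)*sqrt(k)*y/6)/(2*sqrt(k)) - C2, (k > 0) | (k < 0)), (-C1*y - C2, True))


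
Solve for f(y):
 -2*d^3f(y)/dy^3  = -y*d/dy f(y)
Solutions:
 f(y) = C1 + Integral(C2*airyai(2^(2/3)*y/2) + C3*airybi(2^(2/3)*y/2), y)


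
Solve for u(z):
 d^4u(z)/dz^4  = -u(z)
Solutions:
 u(z) = (C1*sin(sqrt(2)*z/2) + C2*cos(sqrt(2)*z/2))*exp(-sqrt(2)*z/2) + (C3*sin(sqrt(2)*z/2) + C4*cos(sqrt(2)*z/2))*exp(sqrt(2)*z/2)


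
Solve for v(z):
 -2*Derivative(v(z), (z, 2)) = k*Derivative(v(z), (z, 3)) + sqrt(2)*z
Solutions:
 v(z) = C1 + C2*z + C3*exp(-2*z/k) + sqrt(2)*k*z^2/8 - sqrt(2)*z^3/12


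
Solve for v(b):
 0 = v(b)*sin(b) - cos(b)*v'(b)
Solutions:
 v(b) = C1/cos(b)


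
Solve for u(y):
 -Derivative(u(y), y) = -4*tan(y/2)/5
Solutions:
 u(y) = C1 - 8*log(cos(y/2))/5


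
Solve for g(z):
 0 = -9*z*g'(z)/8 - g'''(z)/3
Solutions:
 g(z) = C1 + Integral(C2*airyai(-3*z/2) + C3*airybi(-3*z/2), z)


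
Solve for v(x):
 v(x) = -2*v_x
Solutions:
 v(x) = C1*exp(-x/2)


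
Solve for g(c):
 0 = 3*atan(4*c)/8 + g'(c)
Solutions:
 g(c) = C1 - 3*c*atan(4*c)/8 + 3*log(16*c^2 + 1)/64


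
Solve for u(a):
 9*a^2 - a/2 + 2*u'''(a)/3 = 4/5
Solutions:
 u(a) = C1 + C2*a + C3*a^2 - 9*a^5/40 + a^4/32 + a^3/5


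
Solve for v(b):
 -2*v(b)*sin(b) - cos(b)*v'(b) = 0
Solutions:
 v(b) = C1*cos(b)^2


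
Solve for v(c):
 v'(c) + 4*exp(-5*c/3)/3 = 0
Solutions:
 v(c) = C1 + 4*exp(-5*c/3)/5


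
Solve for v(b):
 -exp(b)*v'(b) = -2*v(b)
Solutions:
 v(b) = C1*exp(-2*exp(-b))


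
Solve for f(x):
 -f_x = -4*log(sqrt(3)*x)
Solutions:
 f(x) = C1 + 4*x*log(x) - 4*x + x*log(9)


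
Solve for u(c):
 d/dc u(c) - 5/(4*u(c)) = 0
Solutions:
 u(c) = -sqrt(C1 + 10*c)/2
 u(c) = sqrt(C1 + 10*c)/2


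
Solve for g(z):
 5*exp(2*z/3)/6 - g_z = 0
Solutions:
 g(z) = C1 + 5*exp(2*z/3)/4


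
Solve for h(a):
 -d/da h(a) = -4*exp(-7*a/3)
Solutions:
 h(a) = C1 - 12*exp(-7*a/3)/7


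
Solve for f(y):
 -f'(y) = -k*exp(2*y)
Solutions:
 f(y) = C1 + k*exp(2*y)/2


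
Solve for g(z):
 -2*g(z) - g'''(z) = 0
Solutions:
 g(z) = C3*exp(-2^(1/3)*z) + (C1*sin(2^(1/3)*sqrt(3)*z/2) + C2*cos(2^(1/3)*sqrt(3)*z/2))*exp(2^(1/3)*z/2)


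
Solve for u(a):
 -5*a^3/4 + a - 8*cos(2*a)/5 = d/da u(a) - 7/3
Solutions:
 u(a) = C1 - 5*a^4/16 + a^2/2 + 7*a/3 - 8*sin(a)*cos(a)/5


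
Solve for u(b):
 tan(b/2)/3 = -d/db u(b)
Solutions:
 u(b) = C1 + 2*log(cos(b/2))/3


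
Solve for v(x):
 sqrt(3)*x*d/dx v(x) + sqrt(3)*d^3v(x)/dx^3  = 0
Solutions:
 v(x) = C1 + Integral(C2*airyai(-x) + C3*airybi(-x), x)


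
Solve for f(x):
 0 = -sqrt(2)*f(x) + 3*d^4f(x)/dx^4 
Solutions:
 f(x) = C1*exp(-2^(1/8)*3^(3/4)*x/3) + C2*exp(2^(1/8)*3^(3/4)*x/3) + C3*sin(2^(1/8)*3^(3/4)*x/3) + C4*cos(2^(1/8)*3^(3/4)*x/3)


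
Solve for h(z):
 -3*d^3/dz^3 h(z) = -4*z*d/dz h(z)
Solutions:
 h(z) = C1 + Integral(C2*airyai(6^(2/3)*z/3) + C3*airybi(6^(2/3)*z/3), z)


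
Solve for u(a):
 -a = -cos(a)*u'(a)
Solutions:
 u(a) = C1 + Integral(a/cos(a), a)


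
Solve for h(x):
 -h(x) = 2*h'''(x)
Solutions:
 h(x) = C3*exp(-2^(2/3)*x/2) + (C1*sin(2^(2/3)*sqrt(3)*x/4) + C2*cos(2^(2/3)*sqrt(3)*x/4))*exp(2^(2/3)*x/4)


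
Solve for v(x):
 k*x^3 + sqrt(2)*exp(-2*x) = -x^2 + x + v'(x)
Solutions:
 v(x) = C1 + k*x^4/4 + x^3/3 - x^2/2 - sqrt(2)*exp(-2*x)/2


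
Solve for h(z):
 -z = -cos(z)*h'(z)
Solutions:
 h(z) = C1 + Integral(z/cos(z), z)


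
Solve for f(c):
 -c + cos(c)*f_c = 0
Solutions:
 f(c) = C1 + Integral(c/cos(c), c)


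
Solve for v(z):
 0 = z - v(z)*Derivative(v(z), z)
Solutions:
 v(z) = -sqrt(C1 + z^2)
 v(z) = sqrt(C1 + z^2)


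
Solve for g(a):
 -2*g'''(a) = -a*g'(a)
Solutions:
 g(a) = C1 + Integral(C2*airyai(2^(2/3)*a/2) + C3*airybi(2^(2/3)*a/2), a)


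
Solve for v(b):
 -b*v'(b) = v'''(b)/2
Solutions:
 v(b) = C1 + Integral(C2*airyai(-2^(1/3)*b) + C3*airybi(-2^(1/3)*b), b)


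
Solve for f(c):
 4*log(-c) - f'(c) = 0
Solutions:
 f(c) = C1 + 4*c*log(-c) - 4*c


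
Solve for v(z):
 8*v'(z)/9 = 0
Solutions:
 v(z) = C1


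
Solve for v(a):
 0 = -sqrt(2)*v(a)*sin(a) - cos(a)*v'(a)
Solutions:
 v(a) = C1*cos(a)^(sqrt(2))


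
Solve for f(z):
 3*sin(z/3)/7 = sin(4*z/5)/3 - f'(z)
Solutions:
 f(z) = C1 + 9*cos(z/3)/7 - 5*cos(4*z/5)/12


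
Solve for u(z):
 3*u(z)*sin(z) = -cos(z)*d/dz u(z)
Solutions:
 u(z) = C1*cos(z)^3


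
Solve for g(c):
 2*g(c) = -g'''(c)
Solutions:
 g(c) = C3*exp(-2^(1/3)*c) + (C1*sin(2^(1/3)*sqrt(3)*c/2) + C2*cos(2^(1/3)*sqrt(3)*c/2))*exp(2^(1/3)*c/2)


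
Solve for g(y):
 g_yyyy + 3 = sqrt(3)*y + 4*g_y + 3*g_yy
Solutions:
 g(y) = C1 + C2*exp(-y*((sqrt(3) + 2)^(-1/3) + (sqrt(3) + 2)^(1/3))/2)*sin(sqrt(3)*y*(-(sqrt(3) + 2)^(1/3) + (sqrt(3) + 2)^(-1/3))/2) + C3*exp(-y*((sqrt(3) + 2)^(-1/3) + (sqrt(3) + 2)^(1/3))/2)*cos(sqrt(3)*y*(-(sqrt(3) + 2)^(1/3) + (sqrt(3) + 2)^(-1/3))/2) + C4*exp(y*((sqrt(3) + 2)^(-1/3) + (sqrt(3) + 2)^(1/3))) - sqrt(3)*y^2/8 + 3*sqrt(3)*y/16 + 3*y/4


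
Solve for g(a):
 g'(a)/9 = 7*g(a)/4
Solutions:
 g(a) = C1*exp(63*a/4)


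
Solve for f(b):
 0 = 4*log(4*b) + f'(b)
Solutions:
 f(b) = C1 - 4*b*log(b) - b*log(256) + 4*b


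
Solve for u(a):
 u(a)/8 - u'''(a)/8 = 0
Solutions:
 u(a) = C3*exp(a) + (C1*sin(sqrt(3)*a/2) + C2*cos(sqrt(3)*a/2))*exp(-a/2)


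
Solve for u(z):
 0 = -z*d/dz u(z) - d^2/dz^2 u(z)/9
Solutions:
 u(z) = C1 + C2*erf(3*sqrt(2)*z/2)


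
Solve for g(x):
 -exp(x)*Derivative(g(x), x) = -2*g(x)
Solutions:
 g(x) = C1*exp(-2*exp(-x))


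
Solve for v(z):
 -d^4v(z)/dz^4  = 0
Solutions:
 v(z) = C1 + C2*z + C3*z^2 + C4*z^3


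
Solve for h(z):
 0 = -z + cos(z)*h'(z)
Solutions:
 h(z) = C1 + Integral(z/cos(z), z)


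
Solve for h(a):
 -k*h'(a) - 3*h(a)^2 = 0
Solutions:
 h(a) = k/(C1*k + 3*a)


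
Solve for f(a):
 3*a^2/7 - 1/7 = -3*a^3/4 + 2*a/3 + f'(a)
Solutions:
 f(a) = C1 + 3*a^4/16 + a^3/7 - a^2/3 - a/7
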